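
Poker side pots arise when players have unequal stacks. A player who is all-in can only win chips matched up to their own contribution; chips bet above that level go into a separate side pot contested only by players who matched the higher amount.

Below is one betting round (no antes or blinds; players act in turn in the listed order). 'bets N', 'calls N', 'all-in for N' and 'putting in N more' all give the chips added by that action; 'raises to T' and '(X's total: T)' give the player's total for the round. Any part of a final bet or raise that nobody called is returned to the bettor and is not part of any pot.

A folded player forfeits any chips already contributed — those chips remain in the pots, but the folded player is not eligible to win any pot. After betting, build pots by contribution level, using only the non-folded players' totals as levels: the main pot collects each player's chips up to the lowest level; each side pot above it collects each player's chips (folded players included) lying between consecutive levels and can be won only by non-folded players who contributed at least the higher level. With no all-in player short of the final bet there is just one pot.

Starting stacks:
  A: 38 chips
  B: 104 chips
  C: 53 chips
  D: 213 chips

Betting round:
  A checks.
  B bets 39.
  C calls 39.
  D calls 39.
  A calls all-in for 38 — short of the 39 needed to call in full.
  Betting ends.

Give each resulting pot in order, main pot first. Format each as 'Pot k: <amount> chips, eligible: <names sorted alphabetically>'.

Pot 1: 152 chips, eligible: A, B, C, D
Pot 2: 3 chips, eligible: B, C, D

Derivation:
Contributions: A=38, B=39, C=39, D=39
Pot levels (distinct totals of non-folded players): 38, 39
Layer 1-38: 38 each from A, B, C, D = 38*4 = 152 chips; eligible A, B, C, D
Layer 39-39: 1 each from B, C, D = 1*3 = 3 chips; eligible B, C, D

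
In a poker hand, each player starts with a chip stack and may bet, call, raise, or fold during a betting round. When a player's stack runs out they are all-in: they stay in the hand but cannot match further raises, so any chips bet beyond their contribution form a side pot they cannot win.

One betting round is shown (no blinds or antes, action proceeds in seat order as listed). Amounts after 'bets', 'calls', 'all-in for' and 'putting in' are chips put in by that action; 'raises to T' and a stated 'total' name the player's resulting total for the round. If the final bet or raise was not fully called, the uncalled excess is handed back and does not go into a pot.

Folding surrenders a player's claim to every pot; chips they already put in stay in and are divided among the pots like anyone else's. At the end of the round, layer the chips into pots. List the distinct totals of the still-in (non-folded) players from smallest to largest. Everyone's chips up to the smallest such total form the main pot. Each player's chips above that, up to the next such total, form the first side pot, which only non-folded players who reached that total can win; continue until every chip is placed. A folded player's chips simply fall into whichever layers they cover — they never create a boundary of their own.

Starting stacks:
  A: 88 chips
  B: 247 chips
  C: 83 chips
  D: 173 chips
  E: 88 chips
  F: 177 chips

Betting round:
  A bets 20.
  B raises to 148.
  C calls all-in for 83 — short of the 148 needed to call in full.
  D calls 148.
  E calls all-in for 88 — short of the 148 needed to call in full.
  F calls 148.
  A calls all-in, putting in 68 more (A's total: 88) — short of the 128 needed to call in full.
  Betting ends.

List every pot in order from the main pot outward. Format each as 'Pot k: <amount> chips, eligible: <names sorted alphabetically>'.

Pot 1: 498 chips, eligible: A, B, C, D, E, F
Pot 2: 25 chips, eligible: A, B, D, E, F
Pot 3: 180 chips, eligible: B, D, F

Derivation:
Contributions: A=88, B=148, C=83, D=148, E=88, F=148
Pot levels (distinct totals of non-folded players): 83, 88, 148
Layer 1-83: 83 each from A, B, C, D, E, F = 83*6 = 498 chips; eligible A, B, C, D, E, F
Layer 84-88: 5 each from A, B, D, E, F = 5*5 = 25 chips; eligible A, B, D, E, F
Layer 89-148: 60 each from B, D, F = 60*3 = 180 chips; eligible B, D, F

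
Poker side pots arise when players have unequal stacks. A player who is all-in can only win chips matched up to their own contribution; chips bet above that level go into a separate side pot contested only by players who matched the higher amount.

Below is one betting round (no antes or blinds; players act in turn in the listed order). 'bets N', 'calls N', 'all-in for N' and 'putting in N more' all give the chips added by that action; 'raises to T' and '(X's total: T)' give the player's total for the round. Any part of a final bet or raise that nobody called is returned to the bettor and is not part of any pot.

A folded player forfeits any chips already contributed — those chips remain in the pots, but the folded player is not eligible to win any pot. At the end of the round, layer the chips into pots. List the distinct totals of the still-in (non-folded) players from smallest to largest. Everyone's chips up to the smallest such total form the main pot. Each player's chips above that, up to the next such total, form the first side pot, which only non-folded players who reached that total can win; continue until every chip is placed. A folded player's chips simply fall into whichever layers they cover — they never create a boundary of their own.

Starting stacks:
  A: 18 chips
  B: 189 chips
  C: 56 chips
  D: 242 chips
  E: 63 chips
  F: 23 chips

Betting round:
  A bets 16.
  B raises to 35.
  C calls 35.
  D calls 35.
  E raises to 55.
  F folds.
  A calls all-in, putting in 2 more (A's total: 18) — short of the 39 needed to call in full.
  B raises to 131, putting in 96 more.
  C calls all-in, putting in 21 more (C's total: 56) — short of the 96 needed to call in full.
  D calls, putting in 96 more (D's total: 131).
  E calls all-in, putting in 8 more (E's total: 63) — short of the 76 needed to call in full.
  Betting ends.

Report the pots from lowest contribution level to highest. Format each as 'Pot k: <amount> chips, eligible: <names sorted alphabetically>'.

Contributions: A=18, B=131, C=56, D=131, E=63
Folded: F
Pot levels (distinct totals of non-folded players): 18, 56, 63, 131
Layer 1-18: 18 each from A, B, C, D, E = 18*5 = 90 chips; eligible A, B, C, D, E
Layer 19-56: 38 each from B, C, D, E = 38*4 = 152 chips; eligible B, C, D, E
Layer 57-63: 7 each from B, D, E = 7*3 = 21 chips; eligible B, D, E
Layer 64-131: 68 each from B, D = 68*2 = 136 chips; eligible B, D

Pot 1: 90 chips, eligible: A, B, C, D, E
Pot 2: 152 chips, eligible: B, C, D, E
Pot 3: 21 chips, eligible: B, D, E
Pot 4: 136 chips, eligible: B, D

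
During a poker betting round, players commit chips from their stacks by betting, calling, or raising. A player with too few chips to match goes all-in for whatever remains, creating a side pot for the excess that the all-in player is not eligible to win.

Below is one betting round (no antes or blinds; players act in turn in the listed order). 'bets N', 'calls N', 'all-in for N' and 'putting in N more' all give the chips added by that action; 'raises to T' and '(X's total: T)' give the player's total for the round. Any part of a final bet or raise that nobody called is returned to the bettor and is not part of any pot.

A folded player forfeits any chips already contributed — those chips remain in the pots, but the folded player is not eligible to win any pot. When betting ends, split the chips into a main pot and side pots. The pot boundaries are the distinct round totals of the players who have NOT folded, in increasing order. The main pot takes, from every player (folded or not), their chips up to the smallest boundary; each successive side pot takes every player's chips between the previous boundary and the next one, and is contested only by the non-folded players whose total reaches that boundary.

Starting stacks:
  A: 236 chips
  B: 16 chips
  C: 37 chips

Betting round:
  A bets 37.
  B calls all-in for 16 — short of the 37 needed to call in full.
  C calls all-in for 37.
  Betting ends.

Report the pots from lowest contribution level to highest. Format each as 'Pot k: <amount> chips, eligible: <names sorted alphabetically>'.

Pot 1: 48 chips, eligible: A, B, C
Pot 2: 42 chips, eligible: A, C

Derivation:
Contributions: A=37, B=16, C=37
Pot levels (distinct totals of non-folded players): 16, 37
Layer 1-16: 16 each from A, B, C = 16*3 = 48 chips; eligible A, B, C
Layer 17-37: 21 each from A, C = 21*2 = 42 chips; eligible A, C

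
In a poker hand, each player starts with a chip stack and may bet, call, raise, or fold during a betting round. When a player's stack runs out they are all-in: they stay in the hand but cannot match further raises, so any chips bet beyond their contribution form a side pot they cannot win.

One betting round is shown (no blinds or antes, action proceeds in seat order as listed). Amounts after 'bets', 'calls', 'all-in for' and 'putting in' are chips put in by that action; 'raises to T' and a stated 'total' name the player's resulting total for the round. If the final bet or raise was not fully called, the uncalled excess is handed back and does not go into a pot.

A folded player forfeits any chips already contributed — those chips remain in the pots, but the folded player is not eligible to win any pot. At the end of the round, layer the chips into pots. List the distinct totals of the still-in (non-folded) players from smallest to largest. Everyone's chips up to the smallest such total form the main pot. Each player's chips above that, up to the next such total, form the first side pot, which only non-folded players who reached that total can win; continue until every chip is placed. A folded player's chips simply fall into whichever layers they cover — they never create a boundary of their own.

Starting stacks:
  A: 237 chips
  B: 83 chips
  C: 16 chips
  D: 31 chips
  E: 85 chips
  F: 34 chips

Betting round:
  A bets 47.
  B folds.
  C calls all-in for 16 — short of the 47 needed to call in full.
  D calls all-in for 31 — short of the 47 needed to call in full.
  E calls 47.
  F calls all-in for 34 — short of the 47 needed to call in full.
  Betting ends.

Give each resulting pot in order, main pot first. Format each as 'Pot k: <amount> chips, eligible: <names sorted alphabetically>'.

Contributions: A=47, C=16, D=31, E=47, F=34
Folded: B
Pot levels (distinct totals of non-folded players): 16, 31, 34, 47
Layer 1-16: 16 each from A, C, D, E, F = 16*5 = 80 chips; eligible A, C, D, E, F
Layer 17-31: 15 each from A, D, E, F = 15*4 = 60 chips; eligible A, D, E, F
Layer 32-34: 3 each from A, E, F = 3*3 = 9 chips; eligible A, E, F
Layer 35-47: 13 each from A, E = 13*2 = 26 chips; eligible A, E

Pot 1: 80 chips, eligible: A, C, D, E, F
Pot 2: 60 chips, eligible: A, D, E, F
Pot 3: 9 chips, eligible: A, E, F
Pot 4: 26 chips, eligible: A, E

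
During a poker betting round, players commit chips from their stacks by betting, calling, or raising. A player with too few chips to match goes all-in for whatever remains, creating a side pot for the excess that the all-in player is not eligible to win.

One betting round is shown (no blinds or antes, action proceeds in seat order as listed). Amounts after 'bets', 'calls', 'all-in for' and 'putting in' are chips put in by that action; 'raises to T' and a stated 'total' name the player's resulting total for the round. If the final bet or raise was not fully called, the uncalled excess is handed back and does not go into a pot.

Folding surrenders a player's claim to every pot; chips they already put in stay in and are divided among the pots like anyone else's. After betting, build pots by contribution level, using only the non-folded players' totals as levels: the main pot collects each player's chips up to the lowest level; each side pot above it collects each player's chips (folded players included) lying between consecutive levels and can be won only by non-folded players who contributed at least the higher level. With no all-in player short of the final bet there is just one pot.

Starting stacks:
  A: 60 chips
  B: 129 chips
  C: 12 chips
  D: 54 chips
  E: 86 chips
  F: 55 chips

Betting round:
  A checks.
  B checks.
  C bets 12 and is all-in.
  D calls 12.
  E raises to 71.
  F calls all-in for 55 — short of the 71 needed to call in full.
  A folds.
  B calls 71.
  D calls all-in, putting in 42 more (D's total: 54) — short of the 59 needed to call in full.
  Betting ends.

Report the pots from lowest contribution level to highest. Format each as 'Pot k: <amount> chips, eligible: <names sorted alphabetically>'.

Contributions: B=71, C=12, D=54, E=71, F=55
Folded: A
Pot levels (distinct totals of non-folded players): 12, 54, 55, 71
Layer 1-12: 12 each from B, C, D, E, F = 12*5 = 60 chips; eligible B, C, D, E, F
Layer 13-54: 42 each from B, D, E, F = 42*4 = 168 chips; eligible B, D, E, F
Layer 55-55: 1 each from B, E, F = 1*3 = 3 chips; eligible B, E, F
Layer 56-71: 16 each from B, E = 16*2 = 32 chips; eligible B, E

Pot 1: 60 chips, eligible: B, C, D, E, F
Pot 2: 168 chips, eligible: B, D, E, F
Pot 3: 3 chips, eligible: B, E, F
Pot 4: 32 chips, eligible: B, E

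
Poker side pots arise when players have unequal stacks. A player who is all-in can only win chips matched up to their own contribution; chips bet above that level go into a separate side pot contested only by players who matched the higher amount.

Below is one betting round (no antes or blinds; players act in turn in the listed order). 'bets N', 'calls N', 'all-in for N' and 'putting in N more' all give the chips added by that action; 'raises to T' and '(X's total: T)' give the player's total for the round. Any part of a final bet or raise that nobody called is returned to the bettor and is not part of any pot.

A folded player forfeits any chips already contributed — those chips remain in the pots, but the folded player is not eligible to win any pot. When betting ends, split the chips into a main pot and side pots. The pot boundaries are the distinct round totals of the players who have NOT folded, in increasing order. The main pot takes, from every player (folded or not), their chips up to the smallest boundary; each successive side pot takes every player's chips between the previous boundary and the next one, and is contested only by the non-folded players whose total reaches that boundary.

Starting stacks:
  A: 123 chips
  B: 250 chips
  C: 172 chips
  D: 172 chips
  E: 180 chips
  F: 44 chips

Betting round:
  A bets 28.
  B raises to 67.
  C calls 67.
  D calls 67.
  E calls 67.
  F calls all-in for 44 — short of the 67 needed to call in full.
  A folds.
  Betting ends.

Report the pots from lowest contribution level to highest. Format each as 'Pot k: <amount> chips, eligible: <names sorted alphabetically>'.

Pot 1: 248 chips, eligible: B, C, D, E, F
Pot 2: 92 chips, eligible: B, C, D, E

Derivation:
Contributions: A=28, B=67, C=67, D=67, E=67, F=44
Folded: A
Pot levels (distinct totals of non-folded players): 44, 67
Layer 1-44: A 28 + B 44 + C 44 + D 44 + E 44 + F 44 = 248 chips; eligible B, C, D, E, F
Layer 45-67: 23 each from B, C, D, E = 23*4 = 92 chips; eligible B, C, D, E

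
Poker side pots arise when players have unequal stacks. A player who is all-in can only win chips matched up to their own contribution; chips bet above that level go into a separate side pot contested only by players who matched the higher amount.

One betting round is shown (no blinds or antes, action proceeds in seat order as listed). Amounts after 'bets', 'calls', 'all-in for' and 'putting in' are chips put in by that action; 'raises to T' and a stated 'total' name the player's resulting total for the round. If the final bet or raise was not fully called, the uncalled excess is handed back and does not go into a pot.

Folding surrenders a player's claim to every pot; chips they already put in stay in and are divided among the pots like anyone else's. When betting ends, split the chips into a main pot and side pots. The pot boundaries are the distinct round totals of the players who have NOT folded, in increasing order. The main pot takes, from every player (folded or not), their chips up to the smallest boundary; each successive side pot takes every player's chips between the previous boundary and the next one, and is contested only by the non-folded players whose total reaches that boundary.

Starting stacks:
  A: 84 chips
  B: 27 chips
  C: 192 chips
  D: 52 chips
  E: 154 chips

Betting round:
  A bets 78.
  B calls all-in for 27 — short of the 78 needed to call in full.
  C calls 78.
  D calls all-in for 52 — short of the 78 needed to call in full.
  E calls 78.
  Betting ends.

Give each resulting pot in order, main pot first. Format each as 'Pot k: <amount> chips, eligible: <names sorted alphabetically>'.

Pot 1: 135 chips, eligible: A, B, C, D, E
Pot 2: 100 chips, eligible: A, C, D, E
Pot 3: 78 chips, eligible: A, C, E

Derivation:
Contributions: A=78, B=27, C=78, D=52, E=78
Pot levels (distinct totals of non-folded players): 27, 52, 78
Layer 1-27: 27 each from A, B, C, D, E = 27*5 = 135 chips; eligible A, B, C, D, E
Layer 28-52: 25 each from A, C, D, E = 25*4 = 100 chips; eligible A, C, D, E
Layer 53-78: 26 each from A, C, E = 26*3 = 78 chips; eligible A, C, E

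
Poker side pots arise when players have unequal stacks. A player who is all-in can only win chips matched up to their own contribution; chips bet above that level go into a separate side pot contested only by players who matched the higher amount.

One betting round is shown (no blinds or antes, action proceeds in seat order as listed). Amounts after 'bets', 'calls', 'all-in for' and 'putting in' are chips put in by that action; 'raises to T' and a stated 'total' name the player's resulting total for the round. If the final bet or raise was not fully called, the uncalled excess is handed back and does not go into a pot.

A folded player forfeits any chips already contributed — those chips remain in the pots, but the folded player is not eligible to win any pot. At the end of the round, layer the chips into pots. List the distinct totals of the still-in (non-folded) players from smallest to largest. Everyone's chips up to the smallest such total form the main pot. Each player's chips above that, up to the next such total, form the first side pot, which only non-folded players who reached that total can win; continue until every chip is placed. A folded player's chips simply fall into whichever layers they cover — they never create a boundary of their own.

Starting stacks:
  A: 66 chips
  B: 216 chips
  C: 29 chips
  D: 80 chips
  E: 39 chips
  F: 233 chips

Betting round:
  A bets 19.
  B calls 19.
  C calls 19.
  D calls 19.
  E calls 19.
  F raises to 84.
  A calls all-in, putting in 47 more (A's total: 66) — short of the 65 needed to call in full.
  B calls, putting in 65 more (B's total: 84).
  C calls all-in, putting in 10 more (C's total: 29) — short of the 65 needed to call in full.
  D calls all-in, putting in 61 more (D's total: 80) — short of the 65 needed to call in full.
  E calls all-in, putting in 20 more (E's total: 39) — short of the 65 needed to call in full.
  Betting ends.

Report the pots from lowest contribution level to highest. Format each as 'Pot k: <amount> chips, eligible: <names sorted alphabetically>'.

Pot 1: 174 chips, eligible: A, B, C, D, E, F
Pot 2: 50 chips, eligible: A, B, D, E, F
Pot 3: 108 chips, eligible: A, B, D, F
Pot 4: 42 chips, eligible: B, D, F
Pot 5: 8 chips, eligible: B, F

Derivation:
Contributions: A=66, B=84, C=29, D=80, E=39, F=84
Pot levels (distinct totals of non-folded players): 29, 39, 66, 80, 84
Layer 1-29: 29 each from A, B, C, D, E, F = 29*6 = 174 chips; eligible A, B, C, D, E, F
Layer 30-39: 10 each from A, B, D, E, F = 10*5 = 50 chips; eligible A, B, D, E, F
Layer 40-66: 27 each from A, B, D, F = 27*4 = 108 chips; eligible A, B, D, F
Layer 67-80: 14 each from B, D, F = 14*3 = 42 chips; eligible B, D, F
Layer 81-84: 4 each from B, F = 4*2 = 8 chips; eligible B, F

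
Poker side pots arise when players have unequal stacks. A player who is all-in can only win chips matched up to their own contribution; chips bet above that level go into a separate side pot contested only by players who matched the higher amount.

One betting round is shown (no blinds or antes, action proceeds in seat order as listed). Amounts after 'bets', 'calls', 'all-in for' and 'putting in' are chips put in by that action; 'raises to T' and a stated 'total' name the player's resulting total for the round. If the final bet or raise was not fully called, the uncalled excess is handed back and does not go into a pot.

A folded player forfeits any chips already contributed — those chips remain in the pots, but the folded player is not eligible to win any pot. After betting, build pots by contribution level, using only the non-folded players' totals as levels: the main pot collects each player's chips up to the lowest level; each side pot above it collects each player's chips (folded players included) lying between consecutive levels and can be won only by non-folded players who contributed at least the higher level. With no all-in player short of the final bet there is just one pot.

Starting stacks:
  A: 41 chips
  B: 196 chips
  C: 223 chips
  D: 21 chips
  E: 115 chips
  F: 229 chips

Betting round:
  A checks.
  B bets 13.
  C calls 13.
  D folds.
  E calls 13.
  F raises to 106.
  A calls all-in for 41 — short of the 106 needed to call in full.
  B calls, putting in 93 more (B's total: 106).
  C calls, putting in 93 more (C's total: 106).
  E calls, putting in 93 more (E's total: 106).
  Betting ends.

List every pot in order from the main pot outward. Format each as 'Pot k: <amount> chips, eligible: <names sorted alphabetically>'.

Pot 1: 205 chips, eligible: A, B, C, E, F
Pot 2: 260 chips, eligible: B, C, E, F

Derivation:
Contributions: A=41, B=106, C=106, E=106, F=106
Folded: D
Pot levels (distinct totals of non-folded players): 41, 106
Layer 1-41: 41 each from A, B, C, E, F = 41*5 = 205 chips; eligible A, B, C, E, F
Layer 42-106: 65 each from B, C, E, F = 65*4 = 260 chips; eligible B, C, E, F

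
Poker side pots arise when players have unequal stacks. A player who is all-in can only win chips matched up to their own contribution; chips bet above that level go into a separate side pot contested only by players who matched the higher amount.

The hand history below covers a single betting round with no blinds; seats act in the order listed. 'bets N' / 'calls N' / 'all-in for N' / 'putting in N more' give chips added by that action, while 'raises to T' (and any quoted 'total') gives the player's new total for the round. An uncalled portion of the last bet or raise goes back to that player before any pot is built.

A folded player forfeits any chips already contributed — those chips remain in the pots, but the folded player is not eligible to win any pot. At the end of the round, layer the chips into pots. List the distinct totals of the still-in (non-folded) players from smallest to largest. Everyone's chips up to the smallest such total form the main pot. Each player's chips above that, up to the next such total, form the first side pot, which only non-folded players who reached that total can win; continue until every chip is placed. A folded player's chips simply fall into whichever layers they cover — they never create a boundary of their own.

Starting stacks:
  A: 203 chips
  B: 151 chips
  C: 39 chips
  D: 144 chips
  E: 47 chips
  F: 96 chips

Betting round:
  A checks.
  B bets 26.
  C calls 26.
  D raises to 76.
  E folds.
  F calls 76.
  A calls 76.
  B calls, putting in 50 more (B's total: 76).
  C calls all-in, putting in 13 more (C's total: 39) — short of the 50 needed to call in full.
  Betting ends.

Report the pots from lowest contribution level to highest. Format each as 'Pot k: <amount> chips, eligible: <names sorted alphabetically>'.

Pot 1: 195 chips, eligible: A, B, C, D, F
Pot 2: 148 chips, eligible: A, B, D, F

Derivation:
Contributions: A=76, B=76, C=39, D=76, F=76
Folded: E
Pot levels (distinct totals of non-folded players): 39, 76
Layer 1-39: 39 each from A, B, C, D, F = 39*5 = 195 chips; eligible A, B, C, D, F
Layer 40-76: 37 each from A, B, D, F = 37*4 = 148 chips; eligible A, B, D, F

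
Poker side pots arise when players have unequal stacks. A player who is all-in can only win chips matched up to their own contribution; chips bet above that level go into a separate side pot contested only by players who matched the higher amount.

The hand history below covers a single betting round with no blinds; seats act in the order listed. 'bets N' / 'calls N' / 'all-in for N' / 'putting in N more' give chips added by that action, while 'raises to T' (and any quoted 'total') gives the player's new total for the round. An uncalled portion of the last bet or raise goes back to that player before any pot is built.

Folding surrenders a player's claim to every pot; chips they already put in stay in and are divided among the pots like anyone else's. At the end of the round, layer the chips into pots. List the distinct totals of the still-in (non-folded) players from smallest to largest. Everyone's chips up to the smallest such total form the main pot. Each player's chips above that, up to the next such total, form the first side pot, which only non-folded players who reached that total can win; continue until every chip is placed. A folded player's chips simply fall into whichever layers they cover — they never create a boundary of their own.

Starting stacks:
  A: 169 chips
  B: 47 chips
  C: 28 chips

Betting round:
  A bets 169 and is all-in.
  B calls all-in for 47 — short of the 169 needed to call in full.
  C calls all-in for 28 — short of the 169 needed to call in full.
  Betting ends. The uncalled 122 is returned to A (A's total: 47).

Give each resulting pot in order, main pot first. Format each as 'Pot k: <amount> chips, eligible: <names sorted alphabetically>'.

Pot 1: 84 chips, eligible: A, B, C
Pot 2: 38 chips, eligible: A, B

Derivation:
Contributions (after 122 returned to A): A=47, B=47, C=28
Pot levels (distinct totals of non-folded players): 28, 47
Layer 1-28: 28 each from A, B, C = 28*3 = 84 chips; eligible A, B, C
Layer 29-47: 19 each from A, B = 19*2 = 38 chips; eligible A, B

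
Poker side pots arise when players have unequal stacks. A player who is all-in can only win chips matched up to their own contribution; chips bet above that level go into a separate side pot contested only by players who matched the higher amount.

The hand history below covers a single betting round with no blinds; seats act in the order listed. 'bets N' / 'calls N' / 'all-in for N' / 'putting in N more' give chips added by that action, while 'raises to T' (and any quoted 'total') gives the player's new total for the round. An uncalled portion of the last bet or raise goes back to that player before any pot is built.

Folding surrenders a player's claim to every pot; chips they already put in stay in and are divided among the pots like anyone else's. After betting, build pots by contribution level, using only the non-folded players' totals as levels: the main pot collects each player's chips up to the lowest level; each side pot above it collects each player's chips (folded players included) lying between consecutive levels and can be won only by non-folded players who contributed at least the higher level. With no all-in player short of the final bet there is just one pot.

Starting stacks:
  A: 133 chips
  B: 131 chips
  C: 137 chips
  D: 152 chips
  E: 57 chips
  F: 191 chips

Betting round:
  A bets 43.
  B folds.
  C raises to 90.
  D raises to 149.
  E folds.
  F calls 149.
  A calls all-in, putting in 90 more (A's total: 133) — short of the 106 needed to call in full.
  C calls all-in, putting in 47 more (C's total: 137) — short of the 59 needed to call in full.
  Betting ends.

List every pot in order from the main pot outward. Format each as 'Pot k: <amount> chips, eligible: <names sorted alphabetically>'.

Pot 1: 532 chips, eligible: A, C, D, F
Pot 2: 12 chips, eligible: C, D, F
Pot 3: 24 chips, eligible: D, F

Derivation:
Contributions: A=133, C=137, D=149, F=149
Folded: B, E
Pot levels (distinct totals of non-folded players): 133, 137, 149
Layer 1-133: 133 each from A, C, D, F = 133*4 = 532 chips; eligible A, C, D, F
Layer 134-137: 4 each from C, D, F = 4*3 = 12 chips; eligible C, D, F
Layer 138-149: 12 each from D, F = 12*2 = 24 chips; eligible D, F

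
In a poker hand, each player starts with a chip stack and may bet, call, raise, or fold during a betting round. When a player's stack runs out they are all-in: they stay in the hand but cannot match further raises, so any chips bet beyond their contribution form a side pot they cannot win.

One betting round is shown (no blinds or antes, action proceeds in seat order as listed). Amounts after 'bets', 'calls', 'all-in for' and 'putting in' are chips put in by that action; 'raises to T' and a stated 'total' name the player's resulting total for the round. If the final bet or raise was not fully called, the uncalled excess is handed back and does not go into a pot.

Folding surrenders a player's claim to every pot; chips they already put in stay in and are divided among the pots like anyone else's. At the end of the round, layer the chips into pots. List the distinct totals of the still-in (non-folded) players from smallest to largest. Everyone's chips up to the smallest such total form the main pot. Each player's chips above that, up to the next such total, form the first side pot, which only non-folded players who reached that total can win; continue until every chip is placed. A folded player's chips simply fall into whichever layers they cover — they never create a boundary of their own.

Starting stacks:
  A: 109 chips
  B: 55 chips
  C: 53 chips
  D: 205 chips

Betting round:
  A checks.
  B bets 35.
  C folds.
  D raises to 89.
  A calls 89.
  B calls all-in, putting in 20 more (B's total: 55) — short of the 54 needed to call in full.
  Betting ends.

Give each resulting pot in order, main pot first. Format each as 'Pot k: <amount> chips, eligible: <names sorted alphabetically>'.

Pot 1: 165 chips, eligible: A, B, D
Pot 2: 68 chips, eligible: A, D

Derivation:
Contributions: A=89, B=55, D=89
Folded: C
Pot levels (distinct totals of non-folded players): 55, 89
Layer 1-55: 55 each from A, B, D = 55*3 = 165 chips; eligible A, B, D
Layer 56-89: 34 each from A, D = 34*2 = 68 chips; eligible A, D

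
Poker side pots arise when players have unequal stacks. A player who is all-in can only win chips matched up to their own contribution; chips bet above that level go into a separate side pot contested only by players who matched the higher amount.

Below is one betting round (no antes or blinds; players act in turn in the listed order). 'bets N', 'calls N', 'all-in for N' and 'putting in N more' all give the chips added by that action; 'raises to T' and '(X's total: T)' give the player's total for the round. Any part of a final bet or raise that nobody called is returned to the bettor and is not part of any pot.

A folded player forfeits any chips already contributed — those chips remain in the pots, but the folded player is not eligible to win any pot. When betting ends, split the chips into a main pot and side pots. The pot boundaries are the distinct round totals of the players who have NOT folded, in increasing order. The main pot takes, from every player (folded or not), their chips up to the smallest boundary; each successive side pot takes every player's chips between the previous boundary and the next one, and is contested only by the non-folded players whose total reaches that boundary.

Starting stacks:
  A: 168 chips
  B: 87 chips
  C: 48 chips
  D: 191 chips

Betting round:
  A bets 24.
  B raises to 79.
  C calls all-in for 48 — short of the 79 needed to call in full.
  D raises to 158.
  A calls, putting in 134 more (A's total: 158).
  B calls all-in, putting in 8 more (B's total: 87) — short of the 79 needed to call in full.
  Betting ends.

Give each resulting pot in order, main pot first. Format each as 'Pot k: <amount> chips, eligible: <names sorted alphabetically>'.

Contributions: A=158, B=87, C=48, D=158
Pot levels (distinct totals of non-folded players): 48, 87, 158
Layer 1-48: 48 each from A, B, C, D = 48*4 = 192 chips; eligible A, B, C, D
Layer 49-87: 39 each from A, B, D = 39*3 = 117 chips; eligible A, B, D
Layer 88-158: 71 each from A, D = 71*2 = 142 chips; eligible A, D

Pot 1: 192 chips, eligible: A, B, C, D
Pot 2: 117 chips, eligible: A, B, D
Pot 3: 142 chips, eligible: A, D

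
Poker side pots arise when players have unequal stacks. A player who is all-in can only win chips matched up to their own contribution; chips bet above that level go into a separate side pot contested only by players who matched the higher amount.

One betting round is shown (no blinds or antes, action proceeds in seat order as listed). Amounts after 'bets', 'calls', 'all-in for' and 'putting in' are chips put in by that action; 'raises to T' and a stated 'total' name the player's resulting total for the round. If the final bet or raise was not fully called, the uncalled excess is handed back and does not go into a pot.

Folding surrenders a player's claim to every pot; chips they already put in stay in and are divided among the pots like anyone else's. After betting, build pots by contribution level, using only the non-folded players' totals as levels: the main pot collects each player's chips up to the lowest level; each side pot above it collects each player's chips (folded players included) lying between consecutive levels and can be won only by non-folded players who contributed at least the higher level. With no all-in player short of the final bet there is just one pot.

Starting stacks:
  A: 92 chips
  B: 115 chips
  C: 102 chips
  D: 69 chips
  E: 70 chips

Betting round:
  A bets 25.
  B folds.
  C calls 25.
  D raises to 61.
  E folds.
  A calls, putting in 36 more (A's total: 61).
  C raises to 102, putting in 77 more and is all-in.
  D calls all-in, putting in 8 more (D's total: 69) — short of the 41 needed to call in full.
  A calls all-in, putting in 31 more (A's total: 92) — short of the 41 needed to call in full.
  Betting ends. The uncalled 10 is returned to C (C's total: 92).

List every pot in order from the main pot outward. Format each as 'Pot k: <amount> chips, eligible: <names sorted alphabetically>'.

Contributions (after 10 returned to C): A=92, C=92, D=69
Folded: B, E
Pot levels (distinct totals of non-folded players): 69, 92
Layer 1-69: 69 each from A, C, D = 69*3 = 207 chips; eligible A, C, D
Layer 70-92: 23 each from A, C = 23*2 = 46 chips; eligible A, C

Pot 1: 207 chips, eligible: A, C, D
Pot 2: 46 chips, eligible: A, C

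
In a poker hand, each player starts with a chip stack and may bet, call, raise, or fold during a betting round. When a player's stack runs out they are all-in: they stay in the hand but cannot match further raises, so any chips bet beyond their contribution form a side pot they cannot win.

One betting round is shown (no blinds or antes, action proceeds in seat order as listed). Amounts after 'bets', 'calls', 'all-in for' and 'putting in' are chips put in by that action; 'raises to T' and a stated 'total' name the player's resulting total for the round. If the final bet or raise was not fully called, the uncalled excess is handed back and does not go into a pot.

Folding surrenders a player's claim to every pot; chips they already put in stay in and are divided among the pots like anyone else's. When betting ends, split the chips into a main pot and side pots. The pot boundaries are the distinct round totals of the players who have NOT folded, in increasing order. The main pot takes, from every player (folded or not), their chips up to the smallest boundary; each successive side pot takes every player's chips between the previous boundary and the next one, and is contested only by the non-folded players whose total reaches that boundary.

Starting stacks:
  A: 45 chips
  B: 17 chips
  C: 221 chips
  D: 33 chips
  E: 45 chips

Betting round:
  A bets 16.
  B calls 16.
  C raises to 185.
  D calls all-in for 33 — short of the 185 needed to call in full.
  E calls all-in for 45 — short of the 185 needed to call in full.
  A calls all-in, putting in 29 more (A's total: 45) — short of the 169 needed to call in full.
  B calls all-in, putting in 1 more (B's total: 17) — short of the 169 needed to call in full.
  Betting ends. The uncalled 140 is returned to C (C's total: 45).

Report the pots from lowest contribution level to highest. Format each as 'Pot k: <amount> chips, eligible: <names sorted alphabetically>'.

Pot 1: 85 chips, eligible: A, B, C, D, E
Pot 2: 64 chips, eligible: A, C, D, E
Pot 3: 36 chips, eligible: A, C, E

Derivation:
Contributions (after 140 returned to C): A=45, B=17, C=45, D=33, E=45
Pot levels (distinct totals of non-folded players): 17, 33, 45
Layer 1-17: 17 each from A, B, C, D, E = 17*5 = 85 chips; eligible A, B, C, D, E
Layer 18-33: 16 each from A, C, D, E = 16*4 = 64 chips; eligible A, C, D, E
Layer 34-45: 12 each from A, C, E = 12*3 = 36 chips; eligible A, C, E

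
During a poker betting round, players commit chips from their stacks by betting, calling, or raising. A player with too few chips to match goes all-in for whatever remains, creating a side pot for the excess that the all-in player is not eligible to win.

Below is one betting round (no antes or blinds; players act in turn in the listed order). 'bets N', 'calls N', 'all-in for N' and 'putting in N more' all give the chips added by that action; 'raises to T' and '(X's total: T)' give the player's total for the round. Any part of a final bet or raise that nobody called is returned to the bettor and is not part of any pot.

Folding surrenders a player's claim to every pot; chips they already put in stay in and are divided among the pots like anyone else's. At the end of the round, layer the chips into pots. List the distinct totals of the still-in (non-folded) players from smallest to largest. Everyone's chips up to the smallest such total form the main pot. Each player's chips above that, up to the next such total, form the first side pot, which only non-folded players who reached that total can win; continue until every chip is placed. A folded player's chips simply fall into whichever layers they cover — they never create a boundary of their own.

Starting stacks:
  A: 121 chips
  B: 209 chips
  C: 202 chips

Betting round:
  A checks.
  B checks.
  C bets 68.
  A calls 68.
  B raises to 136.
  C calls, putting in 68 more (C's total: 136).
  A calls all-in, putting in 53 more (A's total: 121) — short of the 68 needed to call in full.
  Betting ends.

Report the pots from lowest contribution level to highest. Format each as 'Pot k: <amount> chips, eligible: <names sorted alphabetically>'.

Pot 1: 363 chips, eligible: A, B, C
Pot 2: 30 chips, eligible: B, C

Derivation:
Contributions: A=121, B=136, C=136
Pot levels (distinct totals of non-folded players): 121, 136
Layer 1-121: 121 each from A, B, C = 121*3 = 363 chips; eligible A, B, C
Layer 122-136: 15 each from B, C = 15*2 = 30 chips; eligible B, C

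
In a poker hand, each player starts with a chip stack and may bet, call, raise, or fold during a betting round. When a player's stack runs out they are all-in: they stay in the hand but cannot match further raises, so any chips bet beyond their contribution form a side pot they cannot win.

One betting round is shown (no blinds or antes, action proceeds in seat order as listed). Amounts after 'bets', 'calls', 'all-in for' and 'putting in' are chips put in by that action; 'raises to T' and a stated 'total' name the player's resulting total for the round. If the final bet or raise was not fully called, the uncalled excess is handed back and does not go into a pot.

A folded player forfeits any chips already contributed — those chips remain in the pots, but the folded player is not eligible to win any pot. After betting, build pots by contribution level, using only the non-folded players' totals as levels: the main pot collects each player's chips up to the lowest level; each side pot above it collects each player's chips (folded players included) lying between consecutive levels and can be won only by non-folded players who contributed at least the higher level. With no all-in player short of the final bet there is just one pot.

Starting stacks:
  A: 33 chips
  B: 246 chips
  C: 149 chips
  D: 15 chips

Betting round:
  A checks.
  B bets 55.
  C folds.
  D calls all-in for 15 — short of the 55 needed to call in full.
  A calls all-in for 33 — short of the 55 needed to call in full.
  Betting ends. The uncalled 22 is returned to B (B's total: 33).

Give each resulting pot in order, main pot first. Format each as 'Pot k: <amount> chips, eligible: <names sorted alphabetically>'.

Pot 1: 45 chips, eligible: A, B, D
Pot 2: 36 chips, eligible: A, B

Derivation:
Contributions (after 22 returned to B): A=33, B=33, D=15
Folded: C
Pot levels (distinct totals of non-folded players): 15, 33
Layer 1-15: 15 each from A, B, D = 15*3 = 45 chips; eligible A, B, D
Layer 16-33: 18 each from A, B = 18*2 = 36 chips; eligible A, B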